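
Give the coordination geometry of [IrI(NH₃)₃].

Summing ligand charges against the 0 overall charge gives an oxidation state of +1 for iridium.
Ir sits in group 9, so the d-electron count is 9 − 1 = 8.
With 4 monodentate ligands the coordination number is 4.
A 5d d⁸ ion has a large crystal-field splitting; square planar leaves the high-energy d_{x²−y²} orbital empty and maximises CFSE.

square planar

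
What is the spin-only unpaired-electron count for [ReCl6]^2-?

Each chloride is −1; balancing the −2 overall charge requires Re(IV).
Group 7 minus oxidation state 4 gives a d³ configuration.
In an octahedral field the d³ configuration is t₂g³e_g⁰ (only one arrangement possible), giving 3 unpaired electrons.

3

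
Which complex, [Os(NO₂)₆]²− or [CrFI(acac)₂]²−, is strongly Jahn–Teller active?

[Os(NO₂)₆]²−: Each nitro (N-bound nitrite) is −1; balancing the −2 overall charge requires Os(IV). Os sits in group 8, so the d-electron count is 8 − 4 = 4. A 5d ion has a large Δₒ and is invariably low-spin. The d⁴ configuration leaves the e_g set evenly filled (or empty) — no strong Jahn–Teller driving force.
[CrFI(acac)₂]²−: Summing ligand charges against the −2 overall charge gives an oxidation state of +2 for chromium. Group 6 minus oxidation state 2 gives a d⁴ configuration. Acetylacetonate, fluoride, and iodide are weak-field ligands for a first-row metal, so the complex is high-spin. The t₂g³e_g¹ (high-spin) configuration has an unevenly filled e_g set; the Jahn–Teller theorem predicts a tetragonal distortion (typically axial elongation) to lift the degeneracy.

[CrFI(acac)₂]²−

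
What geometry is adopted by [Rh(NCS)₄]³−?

square planar

Summing ligand charges against the −3 overall charge gives an oxidation state of +1 for rhodium.
Rhodium is a group-9 element; Rh(I) is therefore d⁸.
Coordination number: 4.
A 4d d⁸ ion has a large crystal-field splitting; square planar leaves the high-energy d_{x²−y²} orbital empty and maximises CFSE.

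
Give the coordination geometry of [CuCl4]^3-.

tetrahedral

Ligand charges: each chloride is −1. With an overall charge of −3 the copper centre must be in the +1 oxidation state.
Group 11 minus oxidation state 1 gives a d¹⁰ configuration.
Coordination number: 4.
A d¹⁰ ion has no crystal-field stabilisation preference between square planar and tetrahedral, so four ligands adopt the sterically favoured tetrahedral geometry.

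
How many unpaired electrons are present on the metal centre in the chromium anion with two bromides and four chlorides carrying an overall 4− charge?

Summing ligand charges against the −4 overall charge gives an oxidation state of +2 for chromium.
Chromium is a group-6 element; Cr(II) is therefore d⁴.
The spin state decides the count: Bromide and chloride are weak-field ligands for a first-row metal, so the complex is high-spin.
An octahedral high-spin d⁴ ion is t₂g³e_g¹, giving 4 unpaired electrons.

4 unpaired electrons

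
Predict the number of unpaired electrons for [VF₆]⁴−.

Summing ligand charges against the −4 overall charge gives an oxidation state of +2 for vanadium.
V sits in group 5, so the d-electron count is 5 − 2 = 3.
In an octahedral field the d³ configuration is t₂g³e_g⁰ (only one arrangement possible), giving 3 unpaired electrons.

3 unpaired electrons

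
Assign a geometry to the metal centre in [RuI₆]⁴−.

Ligand charges: each iodide is −1. With an overall charge of −4 the ruthenium centre must be in the +2 oxidation state.
Ru sits in group 8, so the d-electron count is 8 − 2 = 6.
Coordination number: 6.
Six donors around a single metal centre give an octahedral coordination sphere.

octahedral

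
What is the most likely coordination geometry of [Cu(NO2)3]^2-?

trigonal planar

Summing ligand charges against the −2 overall charge gives an oxidation state of +1 for copper.
Copper is a group-11 element; Cu(I) is therefore d¹⁰.
With 3 monodentate ligands the coordination number is 3.
Three ligands around a d¹⁰ centre minimise repulsion in a trigonal-planar arrangement.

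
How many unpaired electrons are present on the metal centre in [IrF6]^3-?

Ligand charges: each fluoride is −1. With an overall charge of −3 the iridium centre must be in the +3 oxidation state.
Group 9 minus oxidation state 3 gives a d⁶ configuration.
The spin state decides the count: a 5d ion has a large Δₒ and is invariably low-spin.
An octahedral low-spin d⁶ ion is t₂g⁶e_g⁰, giving 0 unpaired electrons.

0 unpaired electrons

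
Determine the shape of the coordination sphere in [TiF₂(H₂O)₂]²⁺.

Each fluoride is −1; water is neutral; balancing the +2 overall charge requires Ti(IV).
Titanium is a group-4 element; Ti(IV) is therefore d⁰.
With 4 monodentate ligands the coordination number is 4.
A d⁰ ion has no crystal-field stabilisation preference between square planar and tetrahedral, so four ligands adopt the sterically favoured tetrahedral geometry.

tetrahedral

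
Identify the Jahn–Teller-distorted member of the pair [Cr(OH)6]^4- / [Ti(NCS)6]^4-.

[Cr(OH)6]^4-: Summing ligand charges against the −4 overall charge gives an oxidation state of +2 for chromium. Group 6 minus oxidation state 2 gives a d⁴ configuration. Hydroxide is a weak-field ligand for a first-row metal, so the complex is high-spin. The t₂g³e_g¹ (high-spin) configuration has an unevenly filled e_g set; the Jahn–Teller theorem predicts a tetragonal distortion (typically axial elongation) to lift the degeneracy.
[Ti(NCS)6]^4-: Summing ligand charges against the −4 overall charge gives an oxidation state of +2 for titanium. Titanium is a group-4 element; Ti(II) is therefore d². The d² configuration leaves the e_g set evenly filled (or empty) — no strong Jahn–Teller driving force.

[Cr(OH)6]^4-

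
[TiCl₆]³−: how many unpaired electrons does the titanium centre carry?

1

Each chloride is −1; balancing the −3 overall charge requires Ti(III).
Group 4 minus oxidation state 3 gives a d¹ configuration.
In an octahedral field the d¹ configuration is t₂g¹e_g⁰ (only one arrangement possible), giving 1 unpaired electron.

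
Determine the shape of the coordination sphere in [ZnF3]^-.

trigonal planar

Summing ligand charges against the −1 overall charge gives an oxidation state of +2 for zinc.
Zinc is a group-12 element; Zn(II) is therefore d¹⁰.
Coordination number: 3.
Three ligands around a d¹⁰ centre minimise repulsion in a trigonal-planar arrangement.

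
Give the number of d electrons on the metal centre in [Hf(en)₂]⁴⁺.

Ethylenediamine is neutral; balancing the +4 overall charge requires Hf(IV).
Hf sits in group 4, so the d-electron count is 4 − 4 = 0.

d⁰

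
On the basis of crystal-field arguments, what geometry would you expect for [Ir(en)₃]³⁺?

octahedral

Summing ligand charges against the +3 overall charge gives an oxidation state of +3 for iridium.
Iridium is a group-9 element; Ir(III) is therefore d⁶.
Counting donor atoms: 3×ethylenediamine (bidentate) → 6 donors. Coordination number = 6.
Six donors around a single metal centre give an octahedral coordination sphere.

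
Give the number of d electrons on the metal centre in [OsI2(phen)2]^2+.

Ligand charges: each iodide is −1; 1,10-phenanthroline is neutral. With an overall charge of +2 the osmium centre must be in the +4 oxidation state.
Group 8 minus oxidation state 4 gives a d⁴ configuration.

d⁴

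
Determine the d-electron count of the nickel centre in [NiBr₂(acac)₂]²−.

Each bromide is −1; each acetylacetonate is −1; balancing the −2 overall charge requires Ni(II).
Nickel is a group-10 element; Ni(II) is therefore d⁸.

d⁸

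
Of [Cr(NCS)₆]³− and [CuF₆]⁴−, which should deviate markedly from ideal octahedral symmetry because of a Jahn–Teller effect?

[CuF₆]⁴−

[Cr(NCS)₆]³−: Ligand charges: each isothiocyanate is −1. With an overall charge of −3 the chromium centre must be in the +3 oxidation state. Cr sits in group 6, so the d-electron count is 6 − 3 = 3. The d³ configuration leaves the e_g set evenly filled (or empty) — no strong Jahn–Teller driving force.
[CuF₆]⁴−: Each fluoride is −1; balancing the −4 overall charge requires Cu(II). Group 11 minus oxidation state 2 gives a d⁹ configuration. The t₂g⁶e_g³ configuration has an unevenly filled e_g set; the Jahn–Teller theorem predicts a tetragonal distortion (typically axial elongation) to lift the degeneracy.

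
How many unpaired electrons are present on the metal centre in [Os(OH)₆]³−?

1

Summing ligand charges against the −3 overall charge gives an oxidation state of +3 for osmium.
Group 8 minus oxidation state 3 gives a d⁵ configuration.
The spin state decides the count: a 5d ion has a large Δₒ and is invariably low-spin.
An octahedral low-spin d⁵ ion is t₂g⁵e_g⁰, giving 1 unpaired electron.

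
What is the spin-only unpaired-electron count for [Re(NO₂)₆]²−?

3

Ligand charges: each nitro (N-bound nitrite) is −1. With an overall charge of −2 the rhenium centre must be in the +4 oxidation state.
Group 7 minus oxidation state 4 gives a d³ configuration.
In an octahedral field the d³ configuration is t₂g³e_g⁰ (only one arrangement possible), giving 3 unpaired electrons.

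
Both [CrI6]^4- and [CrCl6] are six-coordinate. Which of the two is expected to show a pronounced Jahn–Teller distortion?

[CrI6]^4-

[CrI6]^4-: Each iodide is −1; balancing the −4 overall charge requires Cr(II). Cr sits in group 6, so the d-electron count is 6 − 2 = 4. Iodide is a weak-field ligand for a first-row metal, so the complex is high-spin. The t₂g³e_g¹ (high-spin) configuration has an unevenly filled e_g set; the Jahn–Teller theorem predicts a tetragonal distortion (typically axial elongation) to lift the degeneracy.
[CrCl6]: Summing ligand charges against the 0 overall charge gives an oxidation state of +6 for chromium. Group 6 minus oxidation state 6 gives a d⁰ configuration. The d⁰ configuration leaves the e_g set evenly filled (or empty) — no strong Jahn–Teller driving force.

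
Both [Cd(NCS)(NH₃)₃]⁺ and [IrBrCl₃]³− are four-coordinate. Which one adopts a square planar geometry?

[IrBrCl₃]³−

For [Cd(NCS)(NH₃)₃]⁺: Ligand charges: each isothiocyanate is −1; ammonia is neutral. With an overall charge of +1 the cadmium centre must be in the +2 oxidation state. Cadmium is a group-12 element; Cd(II) is therefore d¹⁰. A d¹⁰ ion has no crystal-field stabilisation preference between square planar and tetrahedral, so four ligands adopt the sterically favoured tetrahedral geometry. → tetrahedral.
For [IrBrCl₃]³−: Each bromide is −1; each chloride is −1; balancing the −3 overall charge requires Ir(I). Ir sits in group 9, so the d-electron count is 9 − 1 = 8. A 5d d⁸ ion has a large crystal-field splitting; square planar leaves the high-energy d_{x²−y²} orbital empty and maximises CFSE. → square planar.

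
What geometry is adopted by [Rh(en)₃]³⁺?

octahedral

Ligand charges: ethylenediamine is neutral. With an overall charge of +3 the rhodium centre must be in the +3 oxidation state.
Rh sits in group 9, so the d-electron count is 9 − 3 = 6.
Counting donor atoms: 3×ethylenediamine (bidentate) → 6 donors. Coordination number = 6.
Six donors around a single metal centre give an octahedral coordination sphere.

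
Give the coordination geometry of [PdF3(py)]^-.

square planar

Ligand charges: each fluoride is −1; pyridine is neutral. With an overall charge of −1 the palladium centre must be in the +2 oxidation state.
Group 10 minus oxidation state 2 gives a d⁸ configuration.
With 4 monodentate ligands the coordination number is 4.
A 4d d⁸ ion has a large crystal-field splitting; square planar leaves the high-energy d_{x²−y²} orbital empty and maximises CFSE.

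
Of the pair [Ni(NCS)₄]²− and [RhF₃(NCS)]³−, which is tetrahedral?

[Ni(NCS)₄]²−

For [Ni(NCS)₄]²−: Ligand charges: each isothiocyanate is −1. With an overall charge of −2 the nickel centre must be in the +2 oxidation state. Nickel is a group-10 element; Ni(II) is therefore d⁸. Isothiocyanate is a weak-field ligand. With weak-field ligands the CFSE gain from square planar is small, so a 3d d⁸ ion takes the sterically preferred tetrahedral geometry. → tetrahedral.
For [RhF₃(NCS)]³−: Summing ligand charges against the −3 overall charge gives an oxidation state of +1 for rhodium. Rh sits in group 9, so the d-electron count is 9 − 1 = 8. A 4d d⁸ ion has a large crystal-field splitting; square planar leaves the high-energy d_{x²−y²} orbital empty and maximises CFSE. → square planar.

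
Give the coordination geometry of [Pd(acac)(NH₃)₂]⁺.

square planar

Summing ligand charges against the +1 overall charge gives an oxidation state of +2 for palladium.
Palladium is a group-10 element; Pd(II) is therefore d⁸.
Counting donor atoms: 1×acetylacetonate (bidentate) → 2 donors; 2×ammonia (monodentate) → 2 donors. Coordination number = 4.
A 4d d⁸ ion has a large crystal-field splitting; square planar leaves the high-energy d_{x²−y²} orbital empty and maximises CFSE.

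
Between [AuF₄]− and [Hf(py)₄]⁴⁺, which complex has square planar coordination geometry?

For [AuF₄]−: Summing ligand charges against the −1 overall charge gives an oxidation state of +3 for gold. Au sits in group 11, so the d-electron count is 11 − 3 = 8. A 5d d⁸ ion has a large crystal-field splitting; square planar leaves the high-energy d_{x²−y²} orbital empty and maximises CFSE. → square planar.
For [Hf(py)₄]⁴⁺: Ligand charges: pyridine is neutral. With an overall charge of +4 the hafnium centre must be in the +4 oxidation state. Hf sits in group 4, so the d-electron count is 4 − 4 = 0. A d⁰ ion has no crystal-field stabilisation preference between square planar and tetrahedral, so four ligands adopt the sterically favoured tetrahedral geometry. → tetrahedral.

[AuF₄]−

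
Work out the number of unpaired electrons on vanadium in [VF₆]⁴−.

Ligand charges: each fluoride is −1. With an overall charge of −4 the vanadium centre must be in the +2 oxidation state.
Vanadium is a group-5 element; V(II) is therefore d³.
In an octahedral field the d³ configuration is t₂g³e_g⁰ (only one arrangement possible), giving 3 unpaired electrons.

3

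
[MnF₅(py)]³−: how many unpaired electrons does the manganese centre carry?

Ligand charges: each fluoride is −1; pyridine is neutral. With an overall charge of −3 the manganese centre must be in the +2 oxidation state.
Manganese is a group-7 element; Mn(II) is therefore d⁵.
The spin state decides the count: Fluoride is a weak-field ligand for a first-row metal, so the complex is high-spin.
An octahedral high-spin d⁵ ion is t₂g³e_g², giving 5 unpaired electrons.

5 unpaired electrons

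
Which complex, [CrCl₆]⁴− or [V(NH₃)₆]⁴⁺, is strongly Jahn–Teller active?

[CrCl₆]⁴−: Each chloride is −1; balancing the −4 overall charge requires Cr(II). Cr sits in group 6, so the d-electron count is 6 − 2 = 4. Chloride is a weak-field ligand for a first-row metal, so the complex is high-spin. The t₂g³e_g¹ (high-spin) configuration has an unevenly filled e_g set; the Jahn–Teller theorem predicts a tetragonal distortion (typically axial elongation) to lift the degeneracy.
[V(NH₃)₆]⁴⁺: Summing ligand charges against the +4 overall charge gives an oxidation state of +4 for vanadium. V sits in group 5, so the d-electron count is 5 − 4 = 1. The d¹ configuration leaves the e_g set evenly filled (or empty) — no strong Jahn–Teller driving force.

[CrCl₆]⁴−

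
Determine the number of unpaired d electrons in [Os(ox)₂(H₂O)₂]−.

Ligand charges: each oxalate is −2; water is neutral. With an overall charge of −1 the osmium centre must be in the +3 oxidation state.
Os sits in group 8, so the d-electron count is 8 − 3 = 5.
Counting donor atoms: 2×oxalate (bidentate) → 4 donors; 2×water (monodentate) → 2 donors. Coordination number = 6.
The spin state decides the count: a 5d ion has a large Δₒ and is invariably low-spin.
An octahedral low-spin d⁵ ion is t₂g⁵e_g⁰, giving 1 unpaired electron.

1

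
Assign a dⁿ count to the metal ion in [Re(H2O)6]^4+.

Water is neutral; balancing the +4 overall charge requires Re(IV).
Group 7 minus oxidation state 4 gives a d³ configuration.

d3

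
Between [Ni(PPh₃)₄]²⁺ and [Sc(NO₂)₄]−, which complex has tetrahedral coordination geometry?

[Sc(NO₂)₄]−

For [Ni(PPh₃)₄]²⁺: Triphenylphosphine is neutral; balancing the +2 overall charge requires Ni(II). Ni sits in group 10, so the d-electron count is 10 − 2 = 8. Triphenylphosphine is a strong-field ligand (high in the spectrochemical series). A 3d d⁸ ion with strong-field ligands gains enough CFSE to favour square planar over tetrahedral. → square planar.
For [Sc(NO₂)₄]−: Summing ligand charges against the −1 overall charge gives an oxidation state of +3 for scandium. Sc sits in group 3, so the d-electron count is 3 − 3 = 0. A d⁰ ion has no crystal-field stabilisation preference between square planar and tetrahedral, so four ligands adopt the sterically favoured tetrahedral geometry. → tetrahedral.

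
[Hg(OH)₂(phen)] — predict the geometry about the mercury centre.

Summing ligand charges against the 0 overall charge gives an oxidation state of +2 for mercury.
Mercury is a group-12 element; Hg(II) is therefore d¹⁰.
Counting donor atoms: 2×hydroxide (monodentate) → 2 donors; 1×1,10-phenanthroline (bidentate) → 2 donors. Coordination number = 4.
A d¹⁰ ion has no crystal-field stabilisation preference between square planar and tetrahedral, so four ligands adopt the sterically favoured tetrahedral geometry.

tetrahedral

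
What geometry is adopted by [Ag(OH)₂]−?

linear

Ligand charges: each hydroxide is −1. With an overall charge of −1 the silver centre must be in the +1 oxidation state.
Group 11 minus oxidation state 1 gives a d¹⁰ configuration.
With 2 monodentate ligands the coordination number is 2.
A d¹⁰ ion with only two ligands adopts a linear arrangement (sp hybridisation; no CFSE preference).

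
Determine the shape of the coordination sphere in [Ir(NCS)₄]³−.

Each isothiocyanate is −1; balancing the −3 overall charge requires Ir(I).
Iridium is a group-9 element; Ir(I) is therefore d⁸.
With 4 monodentate ligands the coordination number is 4.
A 5d d⁸ ion has a large crystal-field splitting; square planar leaves the high-energy d_{x²−y²} orbital empty and maximises CFSE.

square planar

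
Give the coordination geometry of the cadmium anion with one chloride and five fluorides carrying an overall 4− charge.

octahedral

Summing ligand charges against the −4 overall charge gives an oxidation state of +2 for cadmium.
Cadmium is a group-12 element; Cd(II) is therefore d¹⁰.
Coordination number: 6.
Six donors around a single metal centre give an octahedral coordination sphere.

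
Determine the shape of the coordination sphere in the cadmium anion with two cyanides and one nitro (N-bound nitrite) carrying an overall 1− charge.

Each cyanide is −1; each nitro (N-bound nitrite) is −1; balancing the −1 overall charge requires Cd(II).
Cd sits in group 12, so the d-electron count is 12 − 2 = 10.
Coordination number: 3.
Three ligands around a d¹⁰ centre minimise repulsion in a trigonal-planar arrangement.

trigonal planar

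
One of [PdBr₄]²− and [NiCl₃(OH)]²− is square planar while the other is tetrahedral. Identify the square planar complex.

[PdBr₄]²−

For [PdBr₄]²−: Each bromide is −1; balancing the −2 overall charge requires Pd(II). Group 10 minus oxidation state 2 gives a d⁸ configuration. A 4d d⁸ ion has a large crystal-field splitting; square planar leaves the high-energy d_{x²−y²} orbital empty and maximises CFSE. → square planar.
For [NiCl₃(OH)]²−: Each chloride is −1; each hydroxide is −1; balancing the −2 overall charge requires Ni(II). Ni sits in group 10, so the d-electron count is 10 − 2 = 8. Chloride and hydroxide are weak-field ligands. With weak-field ligands the CFSE gain from square planar is small, so a 3d d⁸ ion takes the sterically preferred tetrahedral geometry. → tetrahedral.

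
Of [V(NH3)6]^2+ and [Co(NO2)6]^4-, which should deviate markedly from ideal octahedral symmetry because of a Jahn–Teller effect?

[Co(NO2)6]^4-

[V(NH3)6]^2+: Summing ligand charges against the +2 overall charge gives an oxidation state of +2 for vanadium. Group 5 minus oxidation state 2 gives a d³ configuration. The d³ configuration leaves the e_g set evenly filled (or empty) — no strong Jahn–Teller driving force.
[Co(NO2)6]^4-: Summing ligand charges against the −4 overall charge gives an oxidation state of +2 for cobalt. Group 9 minus oxidation state 2 gives a d⁷ configuration. Nitro (N-bound nitrite) is a strong-field ligand (high in the spectrochemical series) for a first-row metal, so the complex is low-spin. The t₂g⁶e_g¹ (low-spin) configuration has an unevenly filled e_g set; the Jahn–Teller theorem predicts a tetragonal distortion (typically axial elongation) to lift the degeneracy.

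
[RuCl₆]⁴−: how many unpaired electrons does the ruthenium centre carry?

0

Summing ligand charges against the −4 overall charge gives an oxidation state of +2 for ruthenium.
Ru sits in group 8, so the d-electron count is 8 − 2 = 6.
The spin state decides the count: a 4d ion has a large Δₒ and is invariably low-spin.
An octahedral low-spin d⁶ ion is t₂g⁶e_g⁰, giving 0 unpaired electrons.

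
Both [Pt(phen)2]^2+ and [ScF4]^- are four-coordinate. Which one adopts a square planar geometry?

[Pt(phen)2]^2+

For [Pt(phen)2]^2+: 1,10-phenanthroline is neutral; balancing the +2 overall charge requires Pt(II). Group 10 minus oxidation state 2 gives a d⁸ configuration. A 5d d⁸ ion has a large crystal-field splitting; square planar leaves the high-energy d_{x²−y²} orbital empty and maximises CFSE. → square planar.
For [ScF4]^-: Summing ligand charges against the −1 overall charge gives an oxidation state of +3 for scandium. Scandium is a group-3 element; Sc(III) is therefore d⁰. A d⁰ ion has no crystal-field stabilisation preference between square planar and tetrahedral, so four ligands adopt the sterically favoured tetrahedral geometry. → tetrahedral.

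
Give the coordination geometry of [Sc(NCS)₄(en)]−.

octahedral

Ligand charges: each isothiocyanate is −1; ethylenediamine is neutral. With an overall charge of −1 the scandium centre must be in the +3 oxidation state.
Group 3 minus oxidation state 3 gives a d⁰ configuration.
Counting donor atoms: 4×isothiocyanate (monodentate) → 4 donors; 1×ethylenediamine (bidentate) → 2 donors. Coordination number = 6.
Six donors around a single metal centre give an octahedral coordination sphere.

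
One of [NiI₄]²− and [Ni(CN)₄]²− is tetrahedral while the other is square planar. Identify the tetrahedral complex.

[NiI₄]²−

For [NiI₄]²−: Summing ligand charges against the −2 overall charge gives an oxidation state of +2 for nickel. Group 10 minus oxidation state 2 gives a d⁸ configuration. Iodide is a weak-field ligand. With weak-field ligands the CFSE gain from square planar is small, so a 3d d⁸ ion takes the sterically preferred tetrahedral geometry. → tetrahedral.
For [Ni(CN)₄]²−: Summing ligand charges against the −2 overall charge gives an oxidation state of +2 for nickel. Ni sits in group 10, so the d-electron count is 10 − 2 = 8. Cyanide is a strong-field ligand (high in the spectrochemical series). A 3d d⁸ ion with strong-field ligands gains enough CFSE to favour square planar over tetrahedral. → square planar.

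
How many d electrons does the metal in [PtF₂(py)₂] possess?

d⁸

Ligand charges: each fluoride is −1; pyridine is neutral. With an overall charge of 0 the platinum centre must be in the +2 oxidation state.
Platinum is a group-10 element; Pt(II) is therefore d⁸.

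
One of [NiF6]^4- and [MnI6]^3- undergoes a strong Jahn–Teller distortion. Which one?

[MnI6]^3-

[NiF6]^4-: Each fluoride is −1; balancing the −4 overall charge requires Ni(II). Ni sits in group 10, so the d-electron count is 10 − 2 = 8. The d⁸ configuration leaves the e_g set evenly filled (or empty) — no strong Jahn–Teller driving force.
[MnI6]^3-: Ligand charges: each iodide is −1. With an overall charge of −3 the manganese centre must be in the +3 oxidation state. Mn sits in group 7, so the d-electron count is 7 − 3 = 4. Iodide is a weak-field ligand for a first-row metal, so the complex is high-spin. The t₂g³e_g¹ (high-spin) configuration has an unevenly filled e_g set; the Jahn–Teller theorem predicts a tetragonal distortion (typically axial elongation) to lift the degeneracy.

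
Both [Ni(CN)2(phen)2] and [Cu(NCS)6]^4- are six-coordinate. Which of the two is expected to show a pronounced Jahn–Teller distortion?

[Ni(CN)2(phen)2]: Ligand charges: each cyanide is −1; 1,10-phenanthroline is neutral. With an overall charge of 0 the nickel centre must be in the +2 oxidation state. Group 10 minus oxidation state 2 gives a d⁸ configuration. The d⁸ configuration leaves the e_g set evenly filled (or empty) — no strong Jahn–Teller driving force.
[Cu(NCS)6]^4-: Each isothiocyanate is −1; balancing the −4 overall charge requires Cu(II). Group 11 minus oxidation state 2 gives a d⁹ configuration. The t₂g⁶e_g³ configuration has an unevenly filled e_g set; the Jahn–Teller theorem predicts a tetragonal distortion (typically axial elongation) to lift the degeneracy.

[Cu(NCS)6]^4-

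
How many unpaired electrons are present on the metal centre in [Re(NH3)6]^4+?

Ammonia is neutral; balancing the +4 overall charge requires Re(IV).
Group 7 minus oxidation state 4 gives a d³ configuration.
In an octahedral field the d³ configuration is t₂g³e_g⁰ (only one arrangement possible), giving 3 unpaired electrons.

3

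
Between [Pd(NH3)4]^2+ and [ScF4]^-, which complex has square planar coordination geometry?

[Pd(NH3)4]^2+

For [Pd(NH3)4]^2+: Summing ligand charges against the +2 overall charge gives an oxidation state of +2 for palladium. Pd sits in group 10, so the d-electron count is 10 − 2 = 8. A 4d d⁸ ion has a large crystal-field splitting; square planar leaves the high-energy d_{x²−y²} orbital empty and maximises CFSE. → square planar.
For [ScF4]^-: Summing ligand charges against the −1 overall charge gives an oxidation state of +3 for scandium. Group 3 minus oxidation state 3 gives a d⁰ configuration. A d⁰ ion has no crystal-field stabilisation preference between square planar and tetrahedral, so four ligands adopt the sterically favoured tetrahedral geometry. → tetrahedral.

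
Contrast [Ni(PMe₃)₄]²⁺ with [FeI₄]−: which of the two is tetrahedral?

For [Ni(PMe₃)₄]²⁺: Summing ligand charges against the +2 overall charge gives an oxidation state of +2 for nickel. Nickel is a group-10 element; Ni(II) is therefore d⁸. Trimethylphosphine is a strong-field ligand (high in the spectrochemical series). A 3d d⁸ ion with strong-field ligands gains enough CFSE to favour square planar over tetrahedral. → square planar.
For [FeI₄]−: Summing ligand charges against the −1 overall charge gives an oxidation state of +3 for iron. Iron is a group-8 element; Fe(III) is therefore d⁵. A high-spin d⁵ ion has zero CFSE in either geometry, so four ligands adopt the sterically favoured tetrahedral geometry. → tetrahedral.

[FeI₄]−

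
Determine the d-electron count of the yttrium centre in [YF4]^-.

Ligand charges: each fluoride is −1. With an overall charge of −1 the yttrium centre must be in the +3 oxidation state.
Yttrium is a group-3 element; Y(III) is therefore d⁰.

d0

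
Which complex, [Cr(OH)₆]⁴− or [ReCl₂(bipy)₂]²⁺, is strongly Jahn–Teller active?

[Cr(OH)₆]⁴−: Ligand charges: each hydroxide is −1. With an overall charge of −4 the chromium centre must be in the +2 oxidation state. Group 6 minus oxidation state 2 gives a d⁴ configuration. Hydroxide is a weak-field ligand for a first-row metal, so the complex is high-spin. The t₂g³e_g¹ (high-spin) configuration has an unevenly filled e_g set; the Jahn–Teller theorem predicts a tetragonal distortion (typically axial elongation) to lift the degeneracy.
[ReCl₂(bipy)₂]²⁺: Ligand charges: each chloride is −1; 2,2′-bipyridine is neutral. With an overall charge of +2 the rhenium centre must be in the +4 oxidation state. Re sits in group 7, so the d-electron count is 7 − 4 = 3. The d³ configuration leaves the e_g set evenly filled (or empty) — no strong Jahn–Teller driving force.

[Cr(OH)₆]⁴−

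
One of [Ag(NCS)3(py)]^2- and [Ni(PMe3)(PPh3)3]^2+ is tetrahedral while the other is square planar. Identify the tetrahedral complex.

[Ag(NCS)3(py)]^2-

For [Ag(NCS)3(py)]^2-: Ligand charges: each isothiocyanate is −1; pyridine is neutral. With an overall charge of −2 the silver centre must be in the +1 oxidation state. Ag sits in group 11, so the d-electron count is 11 − 1 = 10. A d¹⁰ ion has no crystal-field stabilisation preference between square planar and tetrahedral, so four ligands adopt the sterically favoured tetrahedral geometry. → tetrahedral.
For [Ni(PMe3)(PPh3)3]^2+: Trimethylphosphine is neutral; triphenylphosphine is neutral; balancing the +2 overall charge requires Ni(II). Ni sits in group 10, so the d-electron count is 10 − 2 = 8. Trimethylphosphine and triphenylphosphine are strong-field ligands (high in the spectrochemical series). A 3d d⁸ ion with strong-field ligands gains enough CFSE to favour square planar over tetrahedral. → square planar.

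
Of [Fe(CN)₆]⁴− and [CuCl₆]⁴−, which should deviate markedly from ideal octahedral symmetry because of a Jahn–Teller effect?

[CuCl₆]⁴−

[Fe(CN)₆]⁴−: Summing ligand charges against the −4 overall charge gives an oxidation state of +2 for iron. Group 8 minus oxidation state 2 gives a d⁶ configuration. Cyanide is a strong-field ligand (high in the spectrochemical series) for a first-row metal, so the complex is low-spin. The d⁶ configuration leaves the e_g set evenly filled (or empty) — no strong Jahn–Teller driving force.
[CuCl₆]⁴−: Each chloride is −1; balancing the −4 overall charge requires Cu(II). Cu sits in group 11, so the d-electron count is 11 − 2 = 9. The t₂g⁶e_g³ configuration has an unevenly filled e_g set; the Jahn–Teller theorem predicts a tetragonal distortion (typically axial elongation) to lift the degeneracy.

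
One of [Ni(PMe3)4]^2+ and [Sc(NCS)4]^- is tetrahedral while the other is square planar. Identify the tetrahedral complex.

[Sc(NCS)4]^-

For [Ni(PMe3)4]^2+: Trimethylphosphine is neutral; balancing the +2 overall charge requires Ni(II). Ni sits in group 10, so the d-electron count is 10 − 2 = 8. Trimethylphosphine is a strong-field ligand (high in the spectrochemical series). A 3d d⁸ ion with strong-field ligands gains enough CFSE to favour square planar over tetrahedral. → square planar.
For [Sc(NCS)4]^-: Summing ligand charges against the −1 overall charge gives an oxidation state of +3 for scandium. Scandium is a group-3 element; Sc(III) is therefore d⁰. A d⁰ ion has no crystal-field stabilisation preference between square planar and tetrahedral, so four ligands adopt the sterically favoured tetrahedral geometry. → tetrahedral.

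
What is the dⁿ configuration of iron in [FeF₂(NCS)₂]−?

Ligand charges: each fluoride is −1; each isothiocyanate is −1. With an overall charge of −1 the iron centre must be in the +3 oxidation state.
Fe sits in group 8, so the d-electron count is 8 − 3 = 5.

d5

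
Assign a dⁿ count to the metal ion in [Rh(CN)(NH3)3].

Summing ligand charges against the 0 overall charge gives an oxidation state of +1 for rhodium.
Group 9 minus oxidation state 1 gives a d⁸ configuration.

d8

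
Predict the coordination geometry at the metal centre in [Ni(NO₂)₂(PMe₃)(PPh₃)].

Summing ligand charges against the 0 overall charge gives an oxidation state of +2 for nickel.
Group 10 minus oxidation state 2 gives a d⁸ configuration.
Coordination number: 4.
Nitro (N-bound nitrite), trimethylphosphine, and triphenylphosphine are strong-field ligands (high in the spectrochemical series).
A 3d d⁸ ion with strong-field ligands gains enough CFSE to favour square planar over tetrahedral.

square planar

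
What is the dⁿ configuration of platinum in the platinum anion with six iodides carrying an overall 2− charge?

d⁶

Each iodide is −1; balancing the −2 overall charge requires Pt(IV).
Platinum is a group-10 element; Pt(IV) is therefore d⁶.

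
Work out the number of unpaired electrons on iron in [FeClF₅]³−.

5

Ligand charges: each chloride is −1; each fluoride is −1. With an overall charge of −3 the iron centre must be in the +3 oxidation state.
Fe sits in group 8, so the d-electron count is 8 − 3 = 5.
The spin state decides the count: Chloride and fluoride are weak-field ligands for a first-row metal, so the complex is high-spin.
An octahedral high-spin d⁵ ion is t₂g³e_g², giving 5 unpaired electrons.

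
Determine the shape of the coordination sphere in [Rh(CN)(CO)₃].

Each cyanide is −1; carbonyl is neutral; balancing the 0 overall charge requires Rh(I).
Rhodium is a group-9 element; Rh(I) is therefore d⁸.
With 4 monodentate ligands the coordination number is 4.
A 4d d⁸ ion has a large crystal-field splitting; square planar leaves the high-energy d_{x²−y²} orbital empty and maximises CFSE.

square planar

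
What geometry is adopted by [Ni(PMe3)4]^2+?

Trimethylphosphine is neutral; balancing the +2 overall charge requires Ni(II).
Group 10 minus oxidation state 2 gives a d⁸ configuration.
Coordination number: 4.
Trimethylphosphine is a strong-field ligand (high in the spectrochemical series).
A 3d d⁸ ion with strong-field ligands gains enough CFSE to favour square planar over tetrahedral.

square planar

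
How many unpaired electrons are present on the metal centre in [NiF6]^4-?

2

Each fluoride is −1; balancing the −4 overall charge requires Ni(II).
Ni sits in group 10, so the d-electron count is 10 − 2 = 8.
In an octahedral field the d⁸ configuration is t₂g⁶e_g² (only one arrangement possible), giving 2 unpaired electrons.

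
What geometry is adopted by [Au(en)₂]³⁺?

square planar

Ligand charges: ethylenediamine is neutral. With an overall charge of +3 the gold centre must be in the +3 oxidation state.
Au sits in group 11, so the d-electron count is 11 − 3 = 8.
Counting donor atoms: 2×ethylenediamine (bidentate) → 4 donors. Coordination number = 4.
A 5d d⁸ ion has a large crystal-field splitting; square planar leaves the high-energy d_{x²−y²} orbital empty and maximises CFSE.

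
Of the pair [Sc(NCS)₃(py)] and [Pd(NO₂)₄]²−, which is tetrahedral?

For [Sc(NCS)₃(py)]: Each isothiocyanate is −1; pyridine is neutral; balancing the 0 overall charge requires Sc(III). Group 3 minus oxidation state 3 gives a d⁰ configuration. A d⁰ ion has no crystal-field stabilisation preference between square planar and tetrahedral, so four ligands adopt the sterically favoured tetrahedral geometry. → tetrahedral.
For [Pd(NO₂)₄]²−: Each nitro (N-bound nitrite) is −1; balancing the −2 overall charge requires Pd(II). Palladium is a group-10 element; Pd(II) is therefore d⁸. A 4d d⁸ ion has a large crystal-field splitting; square planar leaves the high-energy d_{x²−y²} orbital empty and maximises CFSE. → square planar.

[Sc(NCS)₃(py)]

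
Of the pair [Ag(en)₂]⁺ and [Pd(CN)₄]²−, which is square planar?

For [Ag(en)₂]⁺: Summing ligand charges against the +1 overall charge gives an oxidation state of +1 for silver. Ag sits in group 11, so the d-electron count is 11 − 1 = 10. A d¹⁰ ion has no crystal-field stabilisation preference between square planar and tetrahedral, so four ligands adopt the sterically favoured tetrahedral geometry. → tetrahedral.
For [Pd(CN)₄]²−: Ligand charges: each cyanide is −1. With an overall charge of −2 the palladium centre must be in the +2 oxidation state. Pd sits in group 10, so the d-electron count is 10 − 2 = 8. A 4d d⁸ ion has a large crystal-field splitting; square planar leaves the high-energy d_{x²−y²} orbital empty and maximises CFSE. → square planar.

[Pd(CN)₄]²−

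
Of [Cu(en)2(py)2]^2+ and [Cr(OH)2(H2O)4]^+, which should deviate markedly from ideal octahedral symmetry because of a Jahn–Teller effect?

[Cu(en)2(py)2]^2+: Summing ligand charges against the +2 overall charge gives an oxidation state of +2 for copper. Group 11 minus oxidation state 2 gives a d⁹ configuration. The t₂g⁶e_g³ configuration has an unevenly filled e_g set; the Jahn–Teller theorem predicts a tetragonal distortion (typically axial elongation) to lift the degeneracy.
[Cr(OH)2(H2O)4]^+: Each hydroxide is −1; water is neutral; balancing the +1 overall charge requires Cr(III). Chromium is a group-6 element; Cr(III) is therefore d³. The d³ configuration leaves the e_g set evenly filled (or empty) — no strong Jahn–Teller driving force.

[Cu(en)2(py)2]^2+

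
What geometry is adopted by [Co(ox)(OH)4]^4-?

Each oxalate is −2; each hydroxide is −1; balancing the −4 overall charge requires Co(II).
Cobalt is a group-9 element; Co(II) is therefore d⁷.
Counting donor atoms: 1×oxalate (bidentate) → 2 donors; 4×hydroxide (monodentate) → 4 donors. Coordination number = 6.
Six donors around a single metal centre give an octahedral coordination sphere.

octahedral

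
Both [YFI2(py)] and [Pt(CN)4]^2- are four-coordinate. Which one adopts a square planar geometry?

For [YFI2(py)]: Each fluoride is −1; each iodide is −1; pyridine is neutral; balancing the 0 overall charge requires Y(III). Yttrium is a group-3 element; Y(III) is therefore d⁰. A d⁰ ion has no crystal-field stabilisation preference between square planar and tetrahedral, so four ligands adopt the sterically favoured tetrahedral geometry. → tetrahedral.
For [Pt(CN)4]^2-: Ligand charges: each cyanide is −1. With an overall charge of −2 the platinum centre must be in the +2 oxidation state. Pt sits in group 10, so the d-electron count is 10 − 2 = 8. A 5d d⁸ ion has a large crystal-field splitting; square planar leaves the high-energy d_{x²−y²} orbital empty and maximises CFSE. → square planar.

[Pt(CN)4]^2-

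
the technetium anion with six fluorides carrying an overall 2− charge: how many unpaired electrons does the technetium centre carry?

Summing ligand charges against the −2 overall charge gives an oxidation state of +4 for technetium.
Tc sits in group 7, so the d-electron count is 7 − 4 = 3.
In an octahedral field the d³ configuration is t₂g³e_g⁰ (only one arrangement possible), giving 3 unpaired electrons.

3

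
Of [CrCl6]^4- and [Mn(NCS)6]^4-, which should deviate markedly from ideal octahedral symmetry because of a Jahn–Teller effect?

[CrCl6]^4-: Each chloride is −1; balancing the −4 overall charge requires Cr(II). Chromium is a group-6 element; Cr(II) is therefore d⁴. Chloride is a weak-field ligand for a first-row metal, so the complex is high-spin. The t₂g³e_g¹ (high-spin) configuration has an unevenly filled e_g set; the Jahn–Teller theorem predicts a tetragonal distortion (typically axial elongation) to lift the degeneracy.
[Mn(NCS)6]^4-: Each isothiocyanate is −1; balancing the −4 overall charge requires Mn(II). Group 7 minus oxidation state 2 gives a d⁵ configuration. Isothiocyanate is a weak-field ligand for a first-row metal, so the complex is high-spin. The d⁵ configuration leaves the e_g set evenly filled (or empty) — no strong Jahn–Teller driving force.

[CrCl6]^4-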